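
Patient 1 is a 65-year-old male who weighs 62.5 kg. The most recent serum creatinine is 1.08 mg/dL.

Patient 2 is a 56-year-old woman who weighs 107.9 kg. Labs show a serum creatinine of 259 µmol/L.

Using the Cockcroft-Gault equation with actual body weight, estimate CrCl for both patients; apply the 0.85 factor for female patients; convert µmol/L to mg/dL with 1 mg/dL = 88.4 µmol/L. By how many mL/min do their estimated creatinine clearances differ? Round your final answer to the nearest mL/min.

Patient 1: CrCl = (140 − 65) × 62.5 / (72 × 1.08) = 4687.5 / 77.76 ≈ 60.3 mL/min
Patient 2: SCr = 259 / 88.4 = 2.93 mg/dL
Patient 2: CrCl = (140 − 56) × 107.9 / (72 × 2.93) × 0.85 = 9063.6 / 210.96 × 0.85 ≈ 36.5 mL/min
|60.3 − 36.5| = 23.8 mL/min

24 mL/min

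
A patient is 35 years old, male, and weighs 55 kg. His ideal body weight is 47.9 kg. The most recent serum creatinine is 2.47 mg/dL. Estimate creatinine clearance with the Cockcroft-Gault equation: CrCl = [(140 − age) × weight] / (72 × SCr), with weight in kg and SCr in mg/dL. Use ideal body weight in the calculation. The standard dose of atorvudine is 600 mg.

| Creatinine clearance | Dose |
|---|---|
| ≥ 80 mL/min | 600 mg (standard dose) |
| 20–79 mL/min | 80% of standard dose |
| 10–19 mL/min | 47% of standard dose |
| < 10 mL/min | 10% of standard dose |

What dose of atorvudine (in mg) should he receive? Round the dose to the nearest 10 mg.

CrCl = (140 − 35) × 47.9 / (72 × 2.47) = 5029.5 / 177.84 ≈ 28.3 mL/min
CrCl ≈ 28 mL/min → bracket 20–79 mL/min.
80% of 600 mg = 480 mg

480 mg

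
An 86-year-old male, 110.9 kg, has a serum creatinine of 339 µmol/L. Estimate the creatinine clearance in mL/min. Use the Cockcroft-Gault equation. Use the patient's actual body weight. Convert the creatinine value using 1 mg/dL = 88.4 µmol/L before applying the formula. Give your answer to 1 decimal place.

21.7 mL/min

SCr = 339 / 88.4 = 3.835 mg/dL
CrCl = (140 − 86) × 110.9 / (72 × 3.835) = 5988.6 / 276.12 ≈ 21.7 mL/min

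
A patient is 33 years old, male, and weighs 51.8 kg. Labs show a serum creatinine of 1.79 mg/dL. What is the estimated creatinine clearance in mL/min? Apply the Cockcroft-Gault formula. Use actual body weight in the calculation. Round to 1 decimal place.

CrCl = (140 − 33) × 51.8 / (72 × 1.79) = 5542.6 / 128.88 ≈ 43.0 mL/min

43.0 mL/min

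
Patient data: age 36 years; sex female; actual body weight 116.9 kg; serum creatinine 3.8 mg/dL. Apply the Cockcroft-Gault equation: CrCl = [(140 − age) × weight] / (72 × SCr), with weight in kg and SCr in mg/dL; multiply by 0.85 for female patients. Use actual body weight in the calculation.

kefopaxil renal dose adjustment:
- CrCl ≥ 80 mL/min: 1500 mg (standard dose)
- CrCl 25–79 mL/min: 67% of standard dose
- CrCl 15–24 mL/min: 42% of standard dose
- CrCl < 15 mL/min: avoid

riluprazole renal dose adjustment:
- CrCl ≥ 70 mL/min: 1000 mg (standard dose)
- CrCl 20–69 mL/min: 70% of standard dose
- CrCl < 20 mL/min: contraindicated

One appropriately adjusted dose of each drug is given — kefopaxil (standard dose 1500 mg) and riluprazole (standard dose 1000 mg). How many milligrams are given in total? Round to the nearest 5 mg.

1705 mg

CrCl = (140 − 36) × 116.9 / (72 × 3.8) × 0.85 = 12157.6 / 273.60 × 0.85 ≈ 37.8 mL/min
CrCl ≈ 38 mL/min.
kefopaxil: 25–79 mL/min → 67% of 1500 mg = 1005 mg.
riluprazole: 20–69 mL/min → 70% of 1000 mg = 700 mg.
Total = 1005 + 700 = 1705 mg.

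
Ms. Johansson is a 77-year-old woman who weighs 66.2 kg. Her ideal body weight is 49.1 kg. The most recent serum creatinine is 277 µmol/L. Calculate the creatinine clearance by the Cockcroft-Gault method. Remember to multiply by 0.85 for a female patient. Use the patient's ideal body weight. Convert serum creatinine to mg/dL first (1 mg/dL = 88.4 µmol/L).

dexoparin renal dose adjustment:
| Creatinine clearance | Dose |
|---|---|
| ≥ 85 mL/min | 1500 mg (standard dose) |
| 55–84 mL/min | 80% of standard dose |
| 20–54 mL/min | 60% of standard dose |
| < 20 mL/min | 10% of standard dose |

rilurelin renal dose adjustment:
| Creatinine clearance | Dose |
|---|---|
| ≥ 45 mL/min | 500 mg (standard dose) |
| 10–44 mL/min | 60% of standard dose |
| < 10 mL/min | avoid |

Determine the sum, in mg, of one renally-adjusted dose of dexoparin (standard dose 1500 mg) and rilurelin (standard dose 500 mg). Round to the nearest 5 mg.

SCr = 277 / 88.4 = 3.133 mg/dL
CrCl = (140 − 77) × 49.1 / (72 × 3.133) × 0.85 = 3093.3 / 225.58 × 0.85 ≈ 11.7 mL/min
CrCl ≈ 12 mL/min.
dexoparin: < 20 mL/min → 10% of 1500 mg = 150 mg.
rilurelin: 10–44 mL/min → 60% of 500 mg = 300 mg.
Total = 150 + 300 = 450 mg.

450 mg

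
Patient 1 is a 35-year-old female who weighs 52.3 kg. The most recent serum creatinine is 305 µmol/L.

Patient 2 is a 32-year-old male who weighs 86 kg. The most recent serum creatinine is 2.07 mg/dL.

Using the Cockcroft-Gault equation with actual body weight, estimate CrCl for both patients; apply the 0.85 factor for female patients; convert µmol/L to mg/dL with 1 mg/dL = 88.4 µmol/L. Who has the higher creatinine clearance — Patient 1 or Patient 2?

Patient 1: SCr = 305 / 88.4 = 3.45 mg/dL
Patient 1: CrCl = (140 − 35) × 52.3 / (72 × 3.45) × 0.85 = 5491.5 / 248.40 × 0.85 ≈ 18.8 mL/min
Patient 2: CrCl = (140 − 32) × 86 / (72 × 2.07) = 9288.0 / 149.04 ≈ 62.3 mL/min
18.8 vs 62.3 mL/min → Patient 2 is higher.

Patient 2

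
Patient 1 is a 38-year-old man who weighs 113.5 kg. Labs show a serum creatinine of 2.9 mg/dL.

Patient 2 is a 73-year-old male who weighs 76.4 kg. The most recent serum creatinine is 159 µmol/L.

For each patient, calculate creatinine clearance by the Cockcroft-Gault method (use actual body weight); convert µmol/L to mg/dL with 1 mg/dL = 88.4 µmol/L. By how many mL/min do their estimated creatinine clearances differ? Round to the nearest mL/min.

Patient 1: CrCl = (140 − 38) × 113.5 / (72 × 2.9) = 11577.0 / 208.80 ≈ 55.4 mL/min
Patient 2: SCr = 159 / 88.4 = 1.799 mg/dL
Patient 2: CrCl = (140 − 73) × 76.4 / (72 × 1.799) = 5118.8 / 129.53 ≈ 39.5 mL/min
|55.4 − 39.5| = 15.9 mL/min

16 mL/min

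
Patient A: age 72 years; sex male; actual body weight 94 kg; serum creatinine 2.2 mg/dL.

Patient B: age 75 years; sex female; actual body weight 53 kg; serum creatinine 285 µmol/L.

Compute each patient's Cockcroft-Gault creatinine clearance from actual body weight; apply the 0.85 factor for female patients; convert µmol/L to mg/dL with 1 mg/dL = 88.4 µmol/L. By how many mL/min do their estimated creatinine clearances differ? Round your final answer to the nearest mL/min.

Patient A: CrCl = (140 − 72) × 94 / (72 × 2.2) = 6392.0 / 158.40 ≈ 40.4 mL/min
Patient B: SCr = 285 / 88.4 = 3.224 mg/dL
Patient B: CrCl = (140 − 75) × 53 / (72 × 3.224) × 0.85 = 3445.0 / 232.13 × 0.85 ≈ 12.6 mL/min
|40.4 − 12.6| = 27.8 mL/min

28 mL/min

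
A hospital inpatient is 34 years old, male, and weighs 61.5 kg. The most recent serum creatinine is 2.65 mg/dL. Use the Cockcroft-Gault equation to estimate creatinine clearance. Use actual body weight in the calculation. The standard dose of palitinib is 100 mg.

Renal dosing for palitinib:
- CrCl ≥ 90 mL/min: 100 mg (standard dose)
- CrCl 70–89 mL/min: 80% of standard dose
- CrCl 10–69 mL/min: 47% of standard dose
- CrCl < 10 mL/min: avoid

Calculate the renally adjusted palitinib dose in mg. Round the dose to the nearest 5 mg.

45 mg

CrCl = (140 − 34) × 61.5 / (72 × 2.65) = 6519.0 / 190.80 ≈ 34.2 mL/min
CrCl ≈ 34 mL/min → bracket 10–69 mL/min.
47% of 100 mg = 47 mg → 45 mg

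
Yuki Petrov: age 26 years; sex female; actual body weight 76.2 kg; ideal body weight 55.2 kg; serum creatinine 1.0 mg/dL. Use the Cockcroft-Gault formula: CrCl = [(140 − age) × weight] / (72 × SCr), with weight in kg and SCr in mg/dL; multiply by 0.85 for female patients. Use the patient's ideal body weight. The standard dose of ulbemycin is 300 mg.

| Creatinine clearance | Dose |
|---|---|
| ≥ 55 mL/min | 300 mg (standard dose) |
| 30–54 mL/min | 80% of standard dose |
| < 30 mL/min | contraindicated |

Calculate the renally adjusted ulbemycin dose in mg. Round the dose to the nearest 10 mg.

CrCl = (140 − 26) × 55.2 / (72 × 1) × 0.85 = 6292.8 / 72.00 × 0.85 ≈ 74.3 mL/min
CrCl ≈ 74 mL/min → bracket ≥ 55 mL/min.
100% of 300 mg = 300 mg

300 mg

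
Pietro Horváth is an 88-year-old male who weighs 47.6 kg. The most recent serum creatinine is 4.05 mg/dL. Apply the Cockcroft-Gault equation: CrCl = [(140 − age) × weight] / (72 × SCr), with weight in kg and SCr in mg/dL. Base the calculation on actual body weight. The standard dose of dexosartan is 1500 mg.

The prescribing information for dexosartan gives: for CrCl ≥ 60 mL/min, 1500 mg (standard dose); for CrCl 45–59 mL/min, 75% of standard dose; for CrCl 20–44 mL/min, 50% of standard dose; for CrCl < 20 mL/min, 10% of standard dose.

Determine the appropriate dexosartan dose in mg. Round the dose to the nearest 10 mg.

CrCl = (140 − 88) × 47.6 / (72 × 4.05) = 2475.2 / 291.60 ≈ 8.5 mL/min
CrCl ≈ 8 mL/min → bracket < 20 mL/min.
10% of 1500 mg = 150 mg

150 mg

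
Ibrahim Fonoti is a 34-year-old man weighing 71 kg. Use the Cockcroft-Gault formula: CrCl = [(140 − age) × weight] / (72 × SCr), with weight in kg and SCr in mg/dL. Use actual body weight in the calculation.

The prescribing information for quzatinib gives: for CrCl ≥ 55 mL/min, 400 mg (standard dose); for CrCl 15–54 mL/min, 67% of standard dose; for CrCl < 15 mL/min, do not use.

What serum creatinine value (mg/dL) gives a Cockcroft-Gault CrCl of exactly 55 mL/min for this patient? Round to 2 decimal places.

Standard dose requires CrCl ≥ 55 mL/min.
Set (140 − 34) × 71 / (72 × SCr) = 55
SCr = (140 − 34) × 71 / (72 × 55) = 1.901 mg/dL

1.90 mg/dL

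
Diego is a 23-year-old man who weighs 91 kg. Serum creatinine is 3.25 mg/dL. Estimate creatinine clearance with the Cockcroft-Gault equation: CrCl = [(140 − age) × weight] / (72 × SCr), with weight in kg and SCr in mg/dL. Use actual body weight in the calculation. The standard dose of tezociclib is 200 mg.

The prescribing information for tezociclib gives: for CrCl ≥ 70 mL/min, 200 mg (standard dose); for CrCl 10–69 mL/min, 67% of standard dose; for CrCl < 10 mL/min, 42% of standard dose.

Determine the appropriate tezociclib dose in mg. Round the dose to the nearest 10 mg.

CrCl = (140 − 23) × 91 / (72 × 3.25) = 10647.0 / 234.00 ≈ 45.5 mL/min
CrCl ≈ 46 mL/min → bracket 10–69 mL/min.
67% of 200 mg = 134 mg → 130 mg

130 mg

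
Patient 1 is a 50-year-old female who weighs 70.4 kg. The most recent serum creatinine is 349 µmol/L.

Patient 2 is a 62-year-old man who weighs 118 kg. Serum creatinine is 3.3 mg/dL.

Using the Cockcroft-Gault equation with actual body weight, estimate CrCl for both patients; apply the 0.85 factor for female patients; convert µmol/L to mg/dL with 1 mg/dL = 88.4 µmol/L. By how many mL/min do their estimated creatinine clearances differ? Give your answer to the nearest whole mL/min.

20 mL/min

Patient 1: SCr = 349 / 88.4 = 3.948 mg/dL
Patient 1: CrCl = (140 − 50) × 70.4 / (72 × 3.948) × 0.85 = 6336.0 / 284.26 × 0.85 ≈ 18.9 mL/min
Patient 2: CrCl = (140 − 62) × 118 / (72 × 3.3) = 9204.0 / 237.60 ≈ 38.7 mL/min
|18.9 − 38.7| = 19.8 mL/min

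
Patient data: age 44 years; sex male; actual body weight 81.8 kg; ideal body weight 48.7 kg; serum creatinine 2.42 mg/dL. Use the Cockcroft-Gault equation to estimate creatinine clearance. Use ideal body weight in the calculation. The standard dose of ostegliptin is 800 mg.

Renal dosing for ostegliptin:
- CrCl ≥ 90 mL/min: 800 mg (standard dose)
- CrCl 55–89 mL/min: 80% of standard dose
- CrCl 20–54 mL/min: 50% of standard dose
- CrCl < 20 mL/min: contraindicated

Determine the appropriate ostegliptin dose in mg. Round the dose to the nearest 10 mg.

CrCl = (140 − 44) × 48.7 / (72 × 2.42) = 4675.2 / 174.24 ≈ 26.8 mL/min
CrCl ≈ 27 mL/min → bracket 20–54 mL/min.
50% of 800 mg = 400 mg

400 mg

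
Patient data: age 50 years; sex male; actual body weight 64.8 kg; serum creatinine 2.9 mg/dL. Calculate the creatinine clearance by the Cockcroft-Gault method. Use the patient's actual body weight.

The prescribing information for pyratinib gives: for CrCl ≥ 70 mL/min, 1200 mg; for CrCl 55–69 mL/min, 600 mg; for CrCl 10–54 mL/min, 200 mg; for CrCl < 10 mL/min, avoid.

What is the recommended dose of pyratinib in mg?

200 mg

CrCl = (140 − 50) × 64.8 / (72 × 2.9) = 5832.0 / 208.80 ≈ 27.9 mL/min
CrCl ≈ 28 mL/min → bracket 10–54 mL/min.
Dose for this bracket: 200 mg.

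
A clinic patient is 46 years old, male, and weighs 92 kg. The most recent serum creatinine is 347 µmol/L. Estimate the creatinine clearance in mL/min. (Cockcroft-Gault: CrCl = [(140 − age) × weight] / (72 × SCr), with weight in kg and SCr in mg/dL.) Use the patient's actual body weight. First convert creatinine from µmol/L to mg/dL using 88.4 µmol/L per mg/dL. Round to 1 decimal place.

SCr = 347 / 88.4 = 3.925 mg/dL
CrCl = (140 − 46) × 92 / (72 × 3.925) = 8648.0 / 282.60 ≈ 30.6 mL/min

30.6 mL/min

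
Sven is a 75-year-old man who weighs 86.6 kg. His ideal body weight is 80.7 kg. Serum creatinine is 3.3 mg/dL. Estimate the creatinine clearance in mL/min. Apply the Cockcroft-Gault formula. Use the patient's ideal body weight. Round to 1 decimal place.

22.1 mL/min

CrCl = (140 − 75) × 80.7 / (72 × 3.3) = 5245.5 / 237.60 ≈ 22.1 mL/min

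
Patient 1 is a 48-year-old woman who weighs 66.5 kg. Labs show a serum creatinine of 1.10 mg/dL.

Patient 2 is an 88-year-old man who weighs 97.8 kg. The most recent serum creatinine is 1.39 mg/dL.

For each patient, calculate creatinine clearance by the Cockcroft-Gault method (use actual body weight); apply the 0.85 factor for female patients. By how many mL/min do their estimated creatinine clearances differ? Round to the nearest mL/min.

Patient 1: CrCl = (140 − 48) × 66.5 / (72 × 1.1) × 0.85 = 6118.0 / 79.20 × 0.85 ≈ 65.7 mL/min
Patient 2: CrCl = (140 − 88) × 97.8 / (72 × 1.39) = 5085.6 / 100.08 ≈ 50.8 mL/min
|65.7 − 50.8| = 14.9 mL/min

15 mL/min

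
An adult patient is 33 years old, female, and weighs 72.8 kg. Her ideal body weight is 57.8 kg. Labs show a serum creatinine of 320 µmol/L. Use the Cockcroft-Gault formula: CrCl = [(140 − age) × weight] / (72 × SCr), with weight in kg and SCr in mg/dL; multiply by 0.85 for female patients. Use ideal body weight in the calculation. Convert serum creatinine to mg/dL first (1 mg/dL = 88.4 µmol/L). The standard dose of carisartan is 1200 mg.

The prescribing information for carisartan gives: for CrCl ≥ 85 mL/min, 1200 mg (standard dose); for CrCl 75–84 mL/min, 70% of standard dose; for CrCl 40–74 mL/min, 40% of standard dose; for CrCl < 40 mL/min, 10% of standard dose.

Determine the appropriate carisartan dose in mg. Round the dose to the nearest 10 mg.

120 mg

SCr = 320 / 88.4 = 3.62 mg/dL
CrCl = (140 − 33) × 57.8 / (72 × 3.62) × 0.85 = 6184.6 / 260.64 × 0.85 ≈ 20.2 mL/min
CrCl ≈ 20 mL/min → bracket < 40 mL/min.
10% of 1200 mg = 120 mg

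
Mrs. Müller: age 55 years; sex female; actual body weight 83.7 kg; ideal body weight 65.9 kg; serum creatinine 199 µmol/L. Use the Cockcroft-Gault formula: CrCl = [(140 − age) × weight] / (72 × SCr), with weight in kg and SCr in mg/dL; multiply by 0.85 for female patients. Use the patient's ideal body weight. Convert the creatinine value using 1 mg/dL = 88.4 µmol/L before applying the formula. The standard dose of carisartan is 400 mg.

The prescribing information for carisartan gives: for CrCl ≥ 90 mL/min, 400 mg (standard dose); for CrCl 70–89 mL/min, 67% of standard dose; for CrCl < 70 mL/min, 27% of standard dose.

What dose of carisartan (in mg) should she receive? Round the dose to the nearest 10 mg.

110 mg

SCr = 199 / 88.4 = 2.251 mg/dL
CrCl = (140 − 55) × 65.9 / (72 × 2.251) × 0.85 = 5601.5 / 162.07 × 0.85 ≈ 29.4 mL/min
CrCl ≈ 29 mL/min → bracket < 70 mL/min.
27% of 400 mg = 108 mg → 110 mg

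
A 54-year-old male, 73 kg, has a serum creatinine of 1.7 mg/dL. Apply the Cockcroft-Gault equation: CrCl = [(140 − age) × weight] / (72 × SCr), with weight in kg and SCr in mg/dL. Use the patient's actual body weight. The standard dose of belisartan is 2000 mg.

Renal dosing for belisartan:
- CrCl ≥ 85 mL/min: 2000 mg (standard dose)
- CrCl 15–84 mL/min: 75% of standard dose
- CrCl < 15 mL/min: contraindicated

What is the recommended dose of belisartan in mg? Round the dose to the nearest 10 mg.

1500 mg

CrCl = (140 − 54) × 73 / (72 × 1.7) = 6278.0 / 122.40 ≈ 51.3 mL/min
CrCl ≈ 51 mL/min → bracket 15–84 mL/min.
75% of 2000 mg = 1500 mg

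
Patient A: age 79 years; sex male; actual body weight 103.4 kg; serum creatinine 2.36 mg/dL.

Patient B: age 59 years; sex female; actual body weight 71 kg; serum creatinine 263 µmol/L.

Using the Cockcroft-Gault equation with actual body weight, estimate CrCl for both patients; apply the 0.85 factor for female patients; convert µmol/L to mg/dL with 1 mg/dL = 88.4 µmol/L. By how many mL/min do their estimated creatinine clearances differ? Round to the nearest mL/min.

Patient A: CrCl = (140 − 79) × 103.4 / (72 × 2.36) = 6307.4 / 169.92 ≈ 37.1 mL/min
Patient B: SCr = 263 / 88.4 = 2.975 mg/dL
Patient B: CrCl = (140 − 59) × 71 / (72 × 2.975) × 0.85 = 5751.0 / 214.20 × 0.85 ≈ 22.8 mL/min
|37.1 − 22.8| = 14.3 mL/min

14 mL/min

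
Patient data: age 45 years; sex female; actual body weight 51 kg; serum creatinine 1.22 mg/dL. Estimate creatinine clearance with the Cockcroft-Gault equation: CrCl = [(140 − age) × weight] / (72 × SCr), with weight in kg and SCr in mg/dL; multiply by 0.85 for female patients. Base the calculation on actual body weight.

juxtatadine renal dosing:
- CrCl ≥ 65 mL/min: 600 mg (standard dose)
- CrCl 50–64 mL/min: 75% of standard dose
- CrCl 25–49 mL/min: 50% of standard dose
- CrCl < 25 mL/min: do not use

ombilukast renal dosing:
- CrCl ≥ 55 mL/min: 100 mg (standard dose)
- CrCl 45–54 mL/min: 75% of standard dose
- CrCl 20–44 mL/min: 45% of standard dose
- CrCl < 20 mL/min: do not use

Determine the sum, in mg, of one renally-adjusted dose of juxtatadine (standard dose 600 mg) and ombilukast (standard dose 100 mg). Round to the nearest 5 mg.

CrCl = (140 − 45) × 51 / (72 × 1.22) × 0.85 = 4845.0 / 87.84 × 0.85 ≈ 46.9 mL/min
CrCl ≈ 47 mL/min.
juxtatadine: 25–49 mL/min → 50% of 600 mg = 300 mg.
ombilukast: 45–54 mL/min → 75% of 100 mg = 75 mg.
Total = 300 + 75 = 375 mg.

375 mg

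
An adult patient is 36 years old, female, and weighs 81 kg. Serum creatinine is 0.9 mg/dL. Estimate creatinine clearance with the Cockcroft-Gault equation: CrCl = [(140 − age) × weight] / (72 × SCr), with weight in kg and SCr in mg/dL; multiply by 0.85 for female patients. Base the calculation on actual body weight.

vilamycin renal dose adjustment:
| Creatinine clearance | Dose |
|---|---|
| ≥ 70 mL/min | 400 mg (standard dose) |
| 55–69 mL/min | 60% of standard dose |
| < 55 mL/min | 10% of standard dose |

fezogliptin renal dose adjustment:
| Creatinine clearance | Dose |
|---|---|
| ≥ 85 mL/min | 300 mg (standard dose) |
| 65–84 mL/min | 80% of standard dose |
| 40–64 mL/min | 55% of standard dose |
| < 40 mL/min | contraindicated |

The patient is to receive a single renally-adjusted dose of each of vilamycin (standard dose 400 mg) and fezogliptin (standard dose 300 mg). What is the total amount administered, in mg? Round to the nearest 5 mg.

CrCl = (140 − 36) × 81 / (72 × 0.9) × 0.85 = 8424.0 / 64.80 × 0.85 ≈ 110.5 mL/min
CrCl ≈ 110 mL/min.
vilamycin: ≥ 70 mL/min → 100% of 400 mg = 400 mg.
fezogliptin: ≥ 85 mL/min → 100% of 300 mg = 300 mg.
Total = 400 + 300 = 700 mg.

700 mg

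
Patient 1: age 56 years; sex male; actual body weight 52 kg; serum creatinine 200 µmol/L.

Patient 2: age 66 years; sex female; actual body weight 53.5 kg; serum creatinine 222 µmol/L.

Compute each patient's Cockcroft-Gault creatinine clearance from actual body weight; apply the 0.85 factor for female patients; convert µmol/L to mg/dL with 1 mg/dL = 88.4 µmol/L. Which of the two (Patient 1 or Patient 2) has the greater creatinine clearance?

Patient 1: SCr = 200 / 88.4 = 2.262 mg/dL
Patient 1: CrCl = (140 − 56) × 52 / (72 × 2.262) = 4368.0 / 162.86 ≈ 26.8 mL/min
Patient 2: SCr = 222 / 88.4 = 2.511 mg/dL
Patient 2: CrCl = (140 − 66) × 53.5 / (72 × 2.511) × 0.85 = 3959.0 / 180.79 × 0.85 ≈ 18.6 mL/min
26.8 vs 18.6 mL/min → Patient 1 is higher.

Patient 1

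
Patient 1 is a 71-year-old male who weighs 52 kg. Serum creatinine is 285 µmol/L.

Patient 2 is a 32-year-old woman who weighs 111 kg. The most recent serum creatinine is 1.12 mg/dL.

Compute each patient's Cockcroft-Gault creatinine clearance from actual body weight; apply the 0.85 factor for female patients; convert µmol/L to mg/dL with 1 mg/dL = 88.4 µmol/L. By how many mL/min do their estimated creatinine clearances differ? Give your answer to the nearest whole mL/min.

111 mL/min

Patient 1: SCr = 285 / 88.4 = 3.224 mg/dL
Patient 1: CrCl = (140 − 71) × 52 / (72 × 3.224) = 3588.0 / 232.13 ≈ 15.5 mL/min
Patient 2: CrCl = (140 − 32) × 111 / (72 × 1.12) × 0.85 = 11988.0 / 80.64 × 0.85 ≈ 126.4 mL/min
|15.5 − 126.4| = 110.9 mL/min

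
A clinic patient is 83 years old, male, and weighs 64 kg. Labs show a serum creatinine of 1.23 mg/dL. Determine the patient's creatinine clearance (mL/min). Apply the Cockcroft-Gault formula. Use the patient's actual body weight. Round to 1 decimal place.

41.2 mL/min

CrCl = (140 − 83) × 64 / (72 × 1.23) = 3648.0 / 88.56 ≈ 41.2 mL/min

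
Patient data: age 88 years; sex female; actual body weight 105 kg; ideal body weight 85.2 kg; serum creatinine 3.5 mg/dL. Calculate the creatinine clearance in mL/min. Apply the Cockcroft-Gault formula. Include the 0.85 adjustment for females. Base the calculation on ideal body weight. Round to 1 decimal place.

14.9 mL/min

CrCl = (140 − 88) × 85.2 / (72 × 3.5) × 0.85 = 4430.4 / 252.00 × 0.85 ≈ 14.9 mL/min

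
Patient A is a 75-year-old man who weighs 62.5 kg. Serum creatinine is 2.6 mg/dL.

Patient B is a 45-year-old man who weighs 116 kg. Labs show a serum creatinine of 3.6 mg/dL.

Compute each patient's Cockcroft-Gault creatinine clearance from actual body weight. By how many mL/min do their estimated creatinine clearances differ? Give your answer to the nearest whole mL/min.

Patient A: CrCl = (140 − 75) × 62.5 / (72 × 2.6) = 4062.5 / 187.20 ≈ 21.7 mL/min
Patient B: CrCl = (140 − 45) × 116 / (72 × 3.6) = 11020.0 / 259.20 ≈ 42.5 mL/min
|21.7 − 42.5| = 20.8 mL/min

21 mL/min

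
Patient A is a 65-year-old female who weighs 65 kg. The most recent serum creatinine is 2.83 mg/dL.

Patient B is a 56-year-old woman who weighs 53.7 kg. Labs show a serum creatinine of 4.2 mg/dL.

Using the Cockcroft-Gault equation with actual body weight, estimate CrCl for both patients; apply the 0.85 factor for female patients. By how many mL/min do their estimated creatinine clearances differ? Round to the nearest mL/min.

8 mL/min

Patient A: CrCl = (140 − 65) × 65 / (72 × 2.83) × 0.85 = 4875.0 / 203.76 × 0.85 ≈ 20.3 mL/min
Patient B: CrCl = (140 − 56) × 53.7 / (72 × 4.2) × 0.85 = 4510.8 / 302.40 × 0.85 ≈ 12.7 mL/min
|20.3 − 12.7| = 7.6 mL/min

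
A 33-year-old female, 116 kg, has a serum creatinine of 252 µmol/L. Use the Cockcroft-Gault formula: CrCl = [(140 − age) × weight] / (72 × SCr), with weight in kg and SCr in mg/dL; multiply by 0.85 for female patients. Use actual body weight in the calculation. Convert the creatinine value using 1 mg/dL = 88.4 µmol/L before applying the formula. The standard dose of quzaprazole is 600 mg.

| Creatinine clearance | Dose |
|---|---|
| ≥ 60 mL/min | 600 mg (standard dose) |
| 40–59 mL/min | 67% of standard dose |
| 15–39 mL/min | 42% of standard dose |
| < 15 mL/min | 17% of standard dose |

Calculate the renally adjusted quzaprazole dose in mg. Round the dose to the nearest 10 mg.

400 mg

SCr = 252 / 88.4 = 2.851 mg/dL
CrCl = (140 − 33) × 116 / (72 × 2.851) × 0.85 = 12412.0 / 205.27 × 0.85 ≈ 51.4 mL/min
CrCl ≈ 51 mL/min → bracket 40–59 mL/min.
67% of 600 mg = 402 mg → 400 mg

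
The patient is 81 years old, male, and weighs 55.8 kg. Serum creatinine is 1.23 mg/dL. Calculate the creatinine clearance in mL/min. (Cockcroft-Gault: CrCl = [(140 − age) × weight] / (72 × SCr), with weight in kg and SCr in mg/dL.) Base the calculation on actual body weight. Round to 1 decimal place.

37.2 mL/min

CrCl = (140 − 81) × 55.8 / (72 × 1.23) = 3292.2 / 88.56 ≈ 37.2 mL/min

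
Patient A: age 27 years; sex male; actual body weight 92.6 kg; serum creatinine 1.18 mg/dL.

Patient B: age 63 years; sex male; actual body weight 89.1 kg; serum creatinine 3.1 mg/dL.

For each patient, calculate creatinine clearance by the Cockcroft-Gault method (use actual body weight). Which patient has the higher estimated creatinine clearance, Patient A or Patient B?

Patient A: CrCl = (140 − 27) × 92.6 / (72 × 1.18) = 10463.8 / 84.96 ≈ 123.2 mL/min
Patient B: CrCl = (140 − 63) × 89.1 / (72 × 3.1) = 6860.7 / 223.20 ≈ 30.7 mL/min
123.2 vs 30.7 mL/min → Patient A is higher.

Patient A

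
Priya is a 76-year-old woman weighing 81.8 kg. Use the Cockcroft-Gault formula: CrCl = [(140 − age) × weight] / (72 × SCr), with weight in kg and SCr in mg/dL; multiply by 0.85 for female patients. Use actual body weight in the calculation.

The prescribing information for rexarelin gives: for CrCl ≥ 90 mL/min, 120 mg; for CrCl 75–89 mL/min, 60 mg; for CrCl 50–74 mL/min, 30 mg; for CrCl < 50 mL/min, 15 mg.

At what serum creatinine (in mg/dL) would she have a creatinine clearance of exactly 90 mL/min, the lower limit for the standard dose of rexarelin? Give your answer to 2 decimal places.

Standard dose requires CrCl ≥ 90 mL/min.
Set (140 − 76) × 81.8 × 0.85 / (72 × SCr) = 90
SCr = (140 − 76) × 81.8 × 0.85 / (72 × 90) = 0.687 mg/dL

0.69 mg/dL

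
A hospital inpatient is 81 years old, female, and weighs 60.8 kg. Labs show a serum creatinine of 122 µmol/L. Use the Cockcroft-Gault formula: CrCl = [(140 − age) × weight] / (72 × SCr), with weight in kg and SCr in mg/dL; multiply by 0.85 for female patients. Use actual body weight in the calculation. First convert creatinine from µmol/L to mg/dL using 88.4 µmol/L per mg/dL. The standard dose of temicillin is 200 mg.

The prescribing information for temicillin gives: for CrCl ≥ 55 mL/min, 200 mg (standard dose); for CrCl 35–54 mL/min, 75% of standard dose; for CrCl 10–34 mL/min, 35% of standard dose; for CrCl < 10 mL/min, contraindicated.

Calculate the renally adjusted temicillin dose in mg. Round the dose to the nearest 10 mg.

70 mg

SCr = 122 / 88.4 = 1.38 mg/dL
CrCl = (140 − 81) × 60.8 / (72 × 1.38) × 0.85 = 3587.2 / 99.36 × 0.85 ≈ 30.7 mL/min
CrCl ≈ 31 mL/min → bracket 10–34 mL/min.
35% of 200 mg = 70 mg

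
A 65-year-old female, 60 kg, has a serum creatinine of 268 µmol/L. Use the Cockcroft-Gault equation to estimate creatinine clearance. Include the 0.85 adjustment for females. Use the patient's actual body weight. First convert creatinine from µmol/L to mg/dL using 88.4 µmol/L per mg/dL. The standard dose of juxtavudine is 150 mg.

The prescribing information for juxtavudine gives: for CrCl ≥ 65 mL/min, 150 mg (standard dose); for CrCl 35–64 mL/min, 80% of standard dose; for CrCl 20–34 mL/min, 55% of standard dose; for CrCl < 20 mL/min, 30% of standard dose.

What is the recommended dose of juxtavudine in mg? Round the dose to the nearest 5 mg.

45 mg

SCr = 268 / 88.4 = 3.032 mg/dL
CrCl = (140 − 65) × 60 / (72 × 3.032) × 0.85 = 4500.0 / 218.30 × 0.85 ≈ 17.5 mL/min
CrCl ≈ 18 mL/min → bracket < 20 mL/min.
30% of 150 mg = 45 mg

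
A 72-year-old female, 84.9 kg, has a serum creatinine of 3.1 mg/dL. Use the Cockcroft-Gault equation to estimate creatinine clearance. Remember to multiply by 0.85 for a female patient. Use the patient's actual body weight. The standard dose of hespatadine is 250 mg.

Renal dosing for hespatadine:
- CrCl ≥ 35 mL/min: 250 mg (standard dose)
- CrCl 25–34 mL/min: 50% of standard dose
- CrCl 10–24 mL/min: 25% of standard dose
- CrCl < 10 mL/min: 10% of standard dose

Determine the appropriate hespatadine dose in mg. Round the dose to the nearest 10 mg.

60 mg

CrCl = (140 − 72) × 84.9 / (72 × 3.1) × 0.85 = 5773.2 / 223.20 × 0.85 ≈ 22.0 mL/min
CrCl ≈ 22 mL/min → bracket 10–24 mL/min.
25% of 250 mg = 62.5 mg → 60 mg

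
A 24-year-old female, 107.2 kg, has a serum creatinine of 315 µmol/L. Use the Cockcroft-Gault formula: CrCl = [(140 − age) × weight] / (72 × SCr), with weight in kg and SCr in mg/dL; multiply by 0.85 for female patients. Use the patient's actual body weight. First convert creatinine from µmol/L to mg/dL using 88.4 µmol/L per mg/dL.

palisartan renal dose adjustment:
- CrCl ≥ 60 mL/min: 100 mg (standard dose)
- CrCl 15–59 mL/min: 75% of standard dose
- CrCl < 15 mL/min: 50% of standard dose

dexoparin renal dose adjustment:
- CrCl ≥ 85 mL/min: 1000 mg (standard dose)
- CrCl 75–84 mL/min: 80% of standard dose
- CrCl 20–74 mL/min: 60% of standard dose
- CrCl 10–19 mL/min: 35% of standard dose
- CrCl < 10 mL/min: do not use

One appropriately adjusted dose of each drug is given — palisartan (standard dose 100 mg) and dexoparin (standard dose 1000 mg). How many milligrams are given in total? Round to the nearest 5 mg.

675 mg

SCr = 315 / 88.4 = 3.563 mg/dL
CrCl = (140 − 24) × 107.2 / (72 × 3.563) × 0.85 = 12435.2 / 256.54 × 0.85 ≈ 41.2 mL/min
CrCl ≈ 41 mL/min.
palisartan: 15–59 mL/min → 75% of 100 mg = 75 mg.
dexoparin: 20–74 mL/min → 60% of 1000 mg = 600 mg.
Total = 75 + 600 = 675 mg.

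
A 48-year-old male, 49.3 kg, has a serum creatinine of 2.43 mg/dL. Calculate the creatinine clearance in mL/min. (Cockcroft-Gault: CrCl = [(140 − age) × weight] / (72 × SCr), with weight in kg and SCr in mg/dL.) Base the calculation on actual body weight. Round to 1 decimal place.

25.9 mL/min

CrCl = (140 − 48) × 49.3 / (72 × 2.43) = 4535.6 / 174.96 ≈ 25.9 mL/min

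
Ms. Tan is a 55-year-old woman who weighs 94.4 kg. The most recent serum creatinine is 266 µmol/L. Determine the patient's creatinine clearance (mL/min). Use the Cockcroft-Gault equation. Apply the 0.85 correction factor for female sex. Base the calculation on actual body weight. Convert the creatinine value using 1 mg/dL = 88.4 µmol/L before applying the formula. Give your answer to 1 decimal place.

31.5 mL/min

SCr = 266 / 88.4 = 3.009 mg/dL
CrCl = (140 − 55) × 94.4 / (72 × 3.009) × 0.85 = 8024.0 / 216.65 × 0.85 ≈ 31.5 mL/min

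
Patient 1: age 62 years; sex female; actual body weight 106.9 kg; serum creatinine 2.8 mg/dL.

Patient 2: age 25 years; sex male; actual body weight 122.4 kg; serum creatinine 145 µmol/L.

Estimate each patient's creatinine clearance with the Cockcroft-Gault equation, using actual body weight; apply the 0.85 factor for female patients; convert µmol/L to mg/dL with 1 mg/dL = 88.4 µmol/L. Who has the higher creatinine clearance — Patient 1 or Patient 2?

Patient 1: CrCl = (140 − 62) × 106.9 / (72 × 2.8) × 0.85 = 8338.2 / 201.60 × 0.85 ≈ 35.2 mL/min
Patient 2: SCr = 145 / 88.4 = 1.64 mg/dL
Patient 2: CrCl = (140 − 25) × 122.4 / (72 × 1.64) = 14076.0 / 118.08 ≈ 119.2 mL/min
35.2 vs 119.2 mL/min → Patient 2 is higher.

Patient 2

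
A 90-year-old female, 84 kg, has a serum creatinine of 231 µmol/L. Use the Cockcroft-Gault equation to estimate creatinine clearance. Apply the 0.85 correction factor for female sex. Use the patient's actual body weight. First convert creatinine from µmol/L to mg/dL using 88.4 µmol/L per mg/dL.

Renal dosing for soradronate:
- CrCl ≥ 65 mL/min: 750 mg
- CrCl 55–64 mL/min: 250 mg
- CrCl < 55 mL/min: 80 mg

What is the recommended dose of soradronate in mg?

SCr = 231 / 88.4 = 2.613 mg/dL
CrCl = (140 − 90) × 84 / (72 × 2.613) × 0.85 = 4200.0 / 188.14 × 0.85 ≈ 19.0 mL/min
CrCl ≈ 19 mL/min → bracket < 55 mL/min.
Dose for this bracket: 80 mg.

80 mg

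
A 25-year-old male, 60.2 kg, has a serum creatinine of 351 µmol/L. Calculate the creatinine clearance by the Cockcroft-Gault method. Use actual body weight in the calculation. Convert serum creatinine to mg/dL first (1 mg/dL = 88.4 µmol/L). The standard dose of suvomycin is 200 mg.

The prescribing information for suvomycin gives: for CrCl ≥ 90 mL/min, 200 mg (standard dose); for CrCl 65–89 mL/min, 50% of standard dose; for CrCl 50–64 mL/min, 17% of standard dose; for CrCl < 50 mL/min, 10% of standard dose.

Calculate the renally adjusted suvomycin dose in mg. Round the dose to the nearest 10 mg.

SCr = 351 / 88.4 = 3.971 mg/dL
CrCl = (140 − 25) × 60.2 / (72 × 3.971) = 6923.0 / 285.91 ≈ 24.2 mL/min
CrCl ≈ 24 mL/min → bracket < 50 mL/min.
10% of 200 mg = 20 mg

20 mg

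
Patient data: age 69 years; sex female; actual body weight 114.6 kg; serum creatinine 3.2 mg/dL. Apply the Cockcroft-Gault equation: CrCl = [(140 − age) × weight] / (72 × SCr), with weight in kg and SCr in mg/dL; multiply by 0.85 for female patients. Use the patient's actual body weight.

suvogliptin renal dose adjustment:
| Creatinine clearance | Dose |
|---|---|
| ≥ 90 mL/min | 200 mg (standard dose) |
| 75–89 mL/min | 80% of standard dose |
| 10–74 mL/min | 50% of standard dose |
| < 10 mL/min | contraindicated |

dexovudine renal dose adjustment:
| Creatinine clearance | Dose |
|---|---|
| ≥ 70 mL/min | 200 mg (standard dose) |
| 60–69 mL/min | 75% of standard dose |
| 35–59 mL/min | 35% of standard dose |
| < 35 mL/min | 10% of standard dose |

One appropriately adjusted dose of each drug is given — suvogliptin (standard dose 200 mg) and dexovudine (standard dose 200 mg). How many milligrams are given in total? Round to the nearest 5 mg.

120 mg

CrCl = (140 − 69) × 114.6 / (72 × 3.2) × 0.85 = 8136.6 / 230.40 × 0.85 ≈ 30.0 mL/min
CrCl ≈ 30 mL/min.
suvogliptin: 10–74 mL/min → 50% of 200 mg = 100 mg.
dexovudine: < 35 mL/min → 10% of 200 mg = 20 mg.
Total = 100 + 20 = 120 mg.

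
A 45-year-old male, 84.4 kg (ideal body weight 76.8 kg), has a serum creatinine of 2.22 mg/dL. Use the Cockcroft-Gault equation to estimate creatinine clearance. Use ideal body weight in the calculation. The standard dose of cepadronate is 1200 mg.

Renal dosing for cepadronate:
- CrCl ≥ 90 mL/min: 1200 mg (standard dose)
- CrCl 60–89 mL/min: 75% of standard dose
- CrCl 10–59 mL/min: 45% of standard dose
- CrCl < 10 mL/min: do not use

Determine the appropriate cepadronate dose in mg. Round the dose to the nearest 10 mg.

540 mg

CrCl = (140 − 45) × 76.8 / (72 × 2.22) = 7296.0 / 159.84 ≈ 45.6 mL/min
CrCl ≈ 46 mL/min → bracket 10–59 mL/min.
45% of 1200 mg = 540 mg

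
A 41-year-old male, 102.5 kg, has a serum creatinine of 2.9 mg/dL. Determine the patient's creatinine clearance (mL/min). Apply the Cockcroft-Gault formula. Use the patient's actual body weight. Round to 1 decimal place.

CrCl = (140 − 41) × 102.5 / (72 × 2.9) = 10147.5 / 208.80 ≈ 48.6 mL/min

48.6 mL/min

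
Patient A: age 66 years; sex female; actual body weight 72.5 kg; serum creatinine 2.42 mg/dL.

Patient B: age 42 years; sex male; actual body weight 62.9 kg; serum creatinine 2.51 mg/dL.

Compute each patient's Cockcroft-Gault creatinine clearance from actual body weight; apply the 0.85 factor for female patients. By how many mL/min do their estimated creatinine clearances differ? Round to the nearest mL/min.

8 mL/min

Patient A: CrCl = (140 − 66) × 72.5 / (72 × 2.42) × 0.85 = 5365.0 / 174.24 × 0.85 ≈ 26.2 mL/min
Patient B: CrCl = (140 − 42) × 62.9 / (72 × 2.51) = 6164.2 / 180.72 ≈ 34.1 mL/min
|26.2 − 34.1| = 7.9 mL/min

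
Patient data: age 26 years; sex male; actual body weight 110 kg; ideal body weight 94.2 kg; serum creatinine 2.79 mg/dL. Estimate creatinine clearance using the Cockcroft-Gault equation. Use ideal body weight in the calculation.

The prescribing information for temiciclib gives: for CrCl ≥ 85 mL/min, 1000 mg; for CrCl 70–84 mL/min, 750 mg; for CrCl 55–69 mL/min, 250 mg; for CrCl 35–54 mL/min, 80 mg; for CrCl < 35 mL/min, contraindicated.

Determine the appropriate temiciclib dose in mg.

80 mg

CrCl = (140 − 26) × 94.2 / (72 × 2.79) = 10738.8 / 200.88 ≈ 53.5 mL/min
CrCl ≈ 53 mL/min → bracket 35–54 mL/min.
Dose for this bracket: 80 mg.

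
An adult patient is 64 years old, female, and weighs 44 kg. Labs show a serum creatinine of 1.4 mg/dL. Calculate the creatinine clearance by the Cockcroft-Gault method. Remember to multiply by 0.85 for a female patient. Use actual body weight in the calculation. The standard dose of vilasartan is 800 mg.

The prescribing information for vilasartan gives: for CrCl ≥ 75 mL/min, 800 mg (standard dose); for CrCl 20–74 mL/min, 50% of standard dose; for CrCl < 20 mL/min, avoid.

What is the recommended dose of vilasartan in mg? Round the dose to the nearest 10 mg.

400 mg

CrCl = (140 − 64) × 44 / (72 × 1.4) × 0.85 = 3344.0 / 100.80 × 0.85 ≈ 28.2 mL/min
CrCl ≈ 28 mL/min → bracket 20–74 mL/min.
50% of 800 mg = 400 mg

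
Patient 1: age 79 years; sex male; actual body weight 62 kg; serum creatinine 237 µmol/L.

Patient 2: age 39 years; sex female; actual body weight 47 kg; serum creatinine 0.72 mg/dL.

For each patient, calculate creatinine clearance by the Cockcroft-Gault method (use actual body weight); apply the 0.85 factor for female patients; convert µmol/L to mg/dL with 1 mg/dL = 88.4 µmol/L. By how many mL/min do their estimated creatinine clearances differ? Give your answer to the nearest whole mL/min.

58 mL/min

Patient 1: SCr = 237 / 88.4 = 2.681 mg/dL
Patient 1: CrCl = (140 − 79) × 62 / (72 × 2.681) = 3782.0 / 193.03 ≈ 19.6 mL/min
Patient 2: CrCl = (140 − 39) × 47 / (72 × 0.72) × 0.85 = 4747.0 / 51.84 × 0.85 ≈ 77.8 mL/min
|19.6 − 77.8| = 58.2 mL/min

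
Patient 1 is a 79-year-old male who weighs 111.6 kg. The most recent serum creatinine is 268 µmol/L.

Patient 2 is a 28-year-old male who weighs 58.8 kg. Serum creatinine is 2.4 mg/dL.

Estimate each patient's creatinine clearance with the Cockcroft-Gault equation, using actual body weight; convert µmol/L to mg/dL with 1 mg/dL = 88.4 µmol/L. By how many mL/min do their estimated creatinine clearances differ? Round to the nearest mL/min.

7 mL/min

Patient 1: SCr = 268 / 88.4 = 3.032 mg/dL
Patient 1: CrCl = (140 − 79) × 111.6 / (72 × 3.032) = 6807.6 / 218.30 ≈ 31.2 mL/min
Patient 2: CrCl = (140 − 28) × 58.8 / (72 × 2.4) = 6585.6 / 172.80 ≈ 38.1 mL/min
|31.2 − 38.1| = 6.9 mL/min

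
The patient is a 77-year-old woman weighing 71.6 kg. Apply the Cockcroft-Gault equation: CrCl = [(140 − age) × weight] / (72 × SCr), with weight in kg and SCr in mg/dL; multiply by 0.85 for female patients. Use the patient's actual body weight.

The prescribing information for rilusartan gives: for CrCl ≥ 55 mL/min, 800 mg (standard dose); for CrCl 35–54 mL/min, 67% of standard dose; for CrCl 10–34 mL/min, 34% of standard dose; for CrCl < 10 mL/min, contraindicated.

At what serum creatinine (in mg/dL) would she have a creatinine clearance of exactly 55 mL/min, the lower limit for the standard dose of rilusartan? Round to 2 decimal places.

Standard dose requires CrCl ≥ 55 mL/min.
Set (140 − 77) × 71.6 × 0.85 / (72 × SCr) = 55
SCr = (140 − 77) × 71.6 × 0.85 / (72 × 55) = 0.968 mg/dL

0.97 mg/dL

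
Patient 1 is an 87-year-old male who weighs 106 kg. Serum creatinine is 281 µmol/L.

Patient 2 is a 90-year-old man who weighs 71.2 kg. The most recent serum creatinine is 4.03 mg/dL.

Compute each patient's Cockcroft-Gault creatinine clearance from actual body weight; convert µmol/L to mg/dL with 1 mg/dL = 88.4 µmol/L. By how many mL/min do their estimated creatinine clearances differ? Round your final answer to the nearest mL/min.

12 mL/min

Patient 1: SCr = 281 / 88.4 = 3.179 mg/dL
Patient 1: CrCl = (140 − 87) × 106 / (72 × 3.179) = 5618.0 / 228.89 ≈ 24.5 mL/min
Patient 2: CrCl = (140 − 90) × 71.2 / (72 × 4.03) = 3560.0 / 290.16 ≈ 12.3 mL/min
|24.5 − 12.3| = 12.2 mL/min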